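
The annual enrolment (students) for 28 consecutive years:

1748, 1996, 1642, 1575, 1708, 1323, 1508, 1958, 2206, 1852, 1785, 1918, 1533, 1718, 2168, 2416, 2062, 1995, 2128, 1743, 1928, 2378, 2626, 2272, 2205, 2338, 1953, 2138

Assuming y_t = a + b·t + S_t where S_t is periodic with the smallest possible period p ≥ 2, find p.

First differences y_{t+1} − y_t: 248, -354, -67, 133, -385, 185, 450, 248, -354, -67, 133, -385, 185, 450, 248, -354, …
The difference pattern repeats every 7 terms and not for any smaller step, so p = 7.

7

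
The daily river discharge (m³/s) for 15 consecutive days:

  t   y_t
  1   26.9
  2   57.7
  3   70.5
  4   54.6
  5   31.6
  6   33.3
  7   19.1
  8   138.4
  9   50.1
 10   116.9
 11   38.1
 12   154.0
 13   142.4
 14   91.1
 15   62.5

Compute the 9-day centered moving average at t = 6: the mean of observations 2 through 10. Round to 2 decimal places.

63.58

Sum of periods 2–10: 57.7 + 70.5 + 54.6 + 31.6 + 33.3 + 19.1 + 138.4 + 50.1 + 116.9 = 572.2
Divide by 9: 572.2 / 9 = 63.58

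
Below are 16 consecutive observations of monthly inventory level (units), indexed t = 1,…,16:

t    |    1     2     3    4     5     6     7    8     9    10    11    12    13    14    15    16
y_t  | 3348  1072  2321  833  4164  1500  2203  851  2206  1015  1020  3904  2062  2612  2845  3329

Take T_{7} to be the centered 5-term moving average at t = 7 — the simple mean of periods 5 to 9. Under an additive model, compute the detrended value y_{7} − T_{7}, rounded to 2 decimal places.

18.20

Trend T_7 = (4164 + 1500 + 2203 + 851 + 2206) / 5 = 10924/5 = 2184.8000
Detrended value: 2203 − 2184.8000 = 18.20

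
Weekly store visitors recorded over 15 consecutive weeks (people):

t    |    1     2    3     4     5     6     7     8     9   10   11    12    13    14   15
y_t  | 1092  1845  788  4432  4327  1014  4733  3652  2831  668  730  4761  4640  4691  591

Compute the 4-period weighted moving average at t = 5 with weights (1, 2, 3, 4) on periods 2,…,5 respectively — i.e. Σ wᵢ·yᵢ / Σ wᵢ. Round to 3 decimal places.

3402.500

Weighted sum: 1·1845 + 2·788 + 3·4432 + 4·4327 = 1845 + 1576 + 13296 + 17308 = 34025
Weight total: 1 + 2 + 3 + 4 = 10
WMA = 34025 / 10 = 3402.500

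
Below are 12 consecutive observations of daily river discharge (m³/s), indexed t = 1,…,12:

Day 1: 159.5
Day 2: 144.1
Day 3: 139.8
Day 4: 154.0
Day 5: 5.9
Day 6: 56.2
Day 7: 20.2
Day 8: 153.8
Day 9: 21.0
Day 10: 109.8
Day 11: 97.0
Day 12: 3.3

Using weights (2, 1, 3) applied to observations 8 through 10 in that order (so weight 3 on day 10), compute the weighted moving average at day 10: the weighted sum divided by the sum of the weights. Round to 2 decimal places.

109.67

Weighted sum: 2·153.8 + 1·21.0 + 3·109.8 = 307.6 + 21.0 + 329.4 = 658.0
Weight total: 2 + 1 + 3 = 6
WMA = 658.0 / 6 = 109.67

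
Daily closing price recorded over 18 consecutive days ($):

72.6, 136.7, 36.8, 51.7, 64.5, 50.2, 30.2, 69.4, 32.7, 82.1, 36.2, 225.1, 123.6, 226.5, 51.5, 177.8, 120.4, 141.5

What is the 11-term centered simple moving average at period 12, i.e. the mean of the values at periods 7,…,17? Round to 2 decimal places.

Sum of periods 7–17: 30.2 + 69.4 + 32.7 + 82.1 + 36.2 + 225.1 + 123.6 + 226.5 + 51.5 + 177.8 + 120.4 = 1175.5
Divide by 11: 1175.5 / 11 = 106.86

106.86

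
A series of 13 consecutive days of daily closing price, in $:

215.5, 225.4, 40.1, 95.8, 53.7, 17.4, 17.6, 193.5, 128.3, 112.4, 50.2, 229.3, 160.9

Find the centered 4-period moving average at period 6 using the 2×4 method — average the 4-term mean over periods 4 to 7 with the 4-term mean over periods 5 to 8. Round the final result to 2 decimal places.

Sum over 4–7: 95.8 + 53.7 + 17.4 + 17.6 = 184.5
Sum over 5–8: 53.7 + 17.4 + 17.6 + 193.5 = 282.2
CMA at t=6 = (184.5 + 282.2) / (2·4) = 466.7 / 8 = 58.34

58.34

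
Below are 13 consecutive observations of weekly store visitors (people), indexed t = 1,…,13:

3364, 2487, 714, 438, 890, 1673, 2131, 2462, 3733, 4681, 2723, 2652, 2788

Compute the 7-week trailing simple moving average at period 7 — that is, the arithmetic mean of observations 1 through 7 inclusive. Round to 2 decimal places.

1671.00

Sum of periods 1–7: 3364 + 2487 + 714 + 438 + 890 + 1673 + 2131 = 11697
Divide by 7: 11697 / 7 = 1671.00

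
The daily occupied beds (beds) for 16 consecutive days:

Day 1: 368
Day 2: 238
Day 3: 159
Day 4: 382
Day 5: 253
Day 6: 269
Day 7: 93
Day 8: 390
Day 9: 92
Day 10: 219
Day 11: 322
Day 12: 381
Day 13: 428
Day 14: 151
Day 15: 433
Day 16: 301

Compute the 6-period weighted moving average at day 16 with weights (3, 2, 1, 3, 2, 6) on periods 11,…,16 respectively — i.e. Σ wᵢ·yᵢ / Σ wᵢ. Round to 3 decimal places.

Weighted sum: 3·322 + 2·381 + 1·428 + 3·151 + 2·433 + 6·301 = 966 + 762 + 428 + 453 + 866 + 1806 = 5281
Weight total: 3 + 2 + 1 + 3 + 2 + 6 = 17
WMA = 5281 / 17 = 310.647

310.647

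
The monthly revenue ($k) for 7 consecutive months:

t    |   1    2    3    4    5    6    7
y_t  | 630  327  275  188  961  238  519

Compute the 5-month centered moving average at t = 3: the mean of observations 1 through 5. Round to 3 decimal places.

Sum of periods 1–5: 630 + 327 + 275 + 188 + 961 = 2381
Divide by 5: 2381 / 5 = 476.200

476.200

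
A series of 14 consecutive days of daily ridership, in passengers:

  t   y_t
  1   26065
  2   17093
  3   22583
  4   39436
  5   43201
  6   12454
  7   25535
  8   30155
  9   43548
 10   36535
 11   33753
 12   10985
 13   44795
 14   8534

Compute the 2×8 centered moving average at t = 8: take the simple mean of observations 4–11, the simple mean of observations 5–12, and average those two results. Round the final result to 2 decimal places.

31298.94

Sum over 4–11: 39436 + 43201 + 12454 + 25535 + 30155 + 43548 + 36535 + 33753 = 264617
Sum over 5–12: 43201 + 12454 + 25535 + 30155 + 43548 + 36535 + 33753 + 10985 = 236166
CMA at t=8 = (264617 + 236166) / (2·8) = 500783 / 16 = 31298.94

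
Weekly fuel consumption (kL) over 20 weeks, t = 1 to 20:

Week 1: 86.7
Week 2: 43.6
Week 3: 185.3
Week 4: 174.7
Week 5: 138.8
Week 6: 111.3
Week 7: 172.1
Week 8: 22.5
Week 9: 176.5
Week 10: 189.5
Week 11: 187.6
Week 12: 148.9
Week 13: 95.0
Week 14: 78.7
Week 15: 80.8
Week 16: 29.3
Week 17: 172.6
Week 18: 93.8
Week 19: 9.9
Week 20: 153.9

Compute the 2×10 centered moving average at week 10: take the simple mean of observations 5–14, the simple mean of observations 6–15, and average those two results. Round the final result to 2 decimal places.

129.19

Sum over 5–14: 138.8 + 111.3 + 172.1 + 22.5 + 176.5 + 189.5 + 187.6 + 148.9 + 95.0 + 78.7 = 1320.9
Sum over 6–15: 111.3 + 172.1 + 22.5 + 176.5 + 189.5 + 187.6 + 148.9 + 95.0 + 78.7 + 80.8 = 1262.9
CMA at t=10 = (1320.9 + 1262.9) / (2·10) = 2583.8 / 20 = 129.19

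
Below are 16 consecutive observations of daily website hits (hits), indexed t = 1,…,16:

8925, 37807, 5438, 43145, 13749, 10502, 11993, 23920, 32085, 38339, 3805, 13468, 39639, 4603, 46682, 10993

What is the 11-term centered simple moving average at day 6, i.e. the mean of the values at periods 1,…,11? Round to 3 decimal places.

Sum of periods 1–11: 8925 + 37807 + 5438 + 43145 + 13749 + 10502 + 11993 + 23920 + 32085 + 38339 + 3805 = 229708
Divide by 11: 229708 / 11 = 20882.545

20882.545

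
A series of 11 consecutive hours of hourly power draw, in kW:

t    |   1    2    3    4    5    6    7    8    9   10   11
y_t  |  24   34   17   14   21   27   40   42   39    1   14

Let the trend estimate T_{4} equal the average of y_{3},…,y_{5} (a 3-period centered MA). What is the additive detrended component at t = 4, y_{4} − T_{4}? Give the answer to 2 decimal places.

Trend T_4 = (17 + 14 + 21) / 3 = 52/3 = 17.3333
Detrended value: 14 − 17.3333 = -3.33

-3.33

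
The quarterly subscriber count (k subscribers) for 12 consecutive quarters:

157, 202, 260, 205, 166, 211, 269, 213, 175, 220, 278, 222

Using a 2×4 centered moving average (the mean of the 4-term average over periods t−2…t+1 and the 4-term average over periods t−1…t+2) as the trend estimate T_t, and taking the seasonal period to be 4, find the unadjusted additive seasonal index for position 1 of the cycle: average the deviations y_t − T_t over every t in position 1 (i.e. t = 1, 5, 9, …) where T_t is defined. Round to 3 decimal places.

-45.500

Season position 1 occurs at t = 5, 9 (where T_t is defined).
t=5: T_5 = 211.62500; y_5 − T_5 = 166 − 211.62500 = -45.62500
t=9: T_9 = 220.37500; y_9 − T_9 = 175 − 220.37500 = -45.37500
Mean deviation: (-45.62500 + -45.37500) / 2 = -45.500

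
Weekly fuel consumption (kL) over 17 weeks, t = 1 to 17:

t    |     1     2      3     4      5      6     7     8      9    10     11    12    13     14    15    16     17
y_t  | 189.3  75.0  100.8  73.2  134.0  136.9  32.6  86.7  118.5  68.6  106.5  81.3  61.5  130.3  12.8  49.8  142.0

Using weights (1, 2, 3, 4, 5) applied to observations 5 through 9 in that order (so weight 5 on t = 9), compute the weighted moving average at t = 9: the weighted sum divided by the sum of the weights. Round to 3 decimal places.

Weighted sum: 1·134.0 + 2·136.9 + 3·32.6 + 4·86.7 + 5·118.5 = 134.0 + 273.8 + 97.8 + 346.8 + 592.5 = 1444.9
Weight total: 1 + 2 + 3 + 4 + 5 = 15
WMA = 1444.9 / 15 = 96.327

96.327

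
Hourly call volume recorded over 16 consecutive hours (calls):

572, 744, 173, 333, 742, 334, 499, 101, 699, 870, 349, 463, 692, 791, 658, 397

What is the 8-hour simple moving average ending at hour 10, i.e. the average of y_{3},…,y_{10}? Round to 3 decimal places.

Sum of periods 3–10: 173 + 333 + 742 + 334 + 499 + 101 + 699 + 870 = 3751
Divide by 8: 3751 / 8 = 468.875

468.875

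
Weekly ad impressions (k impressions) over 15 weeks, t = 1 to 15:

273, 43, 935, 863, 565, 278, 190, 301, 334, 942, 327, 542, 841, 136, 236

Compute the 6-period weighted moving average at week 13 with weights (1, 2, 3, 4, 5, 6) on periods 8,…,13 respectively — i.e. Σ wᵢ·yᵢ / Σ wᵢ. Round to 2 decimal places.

612.33

Weighted sum: 1·301 + 2·334 + 3·942 + 4·327 + 5·542 + 6·841 = 301 + 668 + 2826 + 1308 + 2710 + 5046 = 12859
Weight total: 1 + 2 + 3 + 4 + 5 + 6 = 21
WMA = 12859 / 21 = 612.33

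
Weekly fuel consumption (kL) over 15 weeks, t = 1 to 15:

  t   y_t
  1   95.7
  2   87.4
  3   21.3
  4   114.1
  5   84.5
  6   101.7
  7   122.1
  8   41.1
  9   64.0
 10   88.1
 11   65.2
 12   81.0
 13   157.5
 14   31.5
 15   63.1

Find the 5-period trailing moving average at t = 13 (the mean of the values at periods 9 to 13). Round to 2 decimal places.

Sum of periods 9–13: 64.0 + 88.1 + 65.2 + 81.0 + 157.5 = 455.8
Divide by 5: 455.8 / 5 = 91.16

91.16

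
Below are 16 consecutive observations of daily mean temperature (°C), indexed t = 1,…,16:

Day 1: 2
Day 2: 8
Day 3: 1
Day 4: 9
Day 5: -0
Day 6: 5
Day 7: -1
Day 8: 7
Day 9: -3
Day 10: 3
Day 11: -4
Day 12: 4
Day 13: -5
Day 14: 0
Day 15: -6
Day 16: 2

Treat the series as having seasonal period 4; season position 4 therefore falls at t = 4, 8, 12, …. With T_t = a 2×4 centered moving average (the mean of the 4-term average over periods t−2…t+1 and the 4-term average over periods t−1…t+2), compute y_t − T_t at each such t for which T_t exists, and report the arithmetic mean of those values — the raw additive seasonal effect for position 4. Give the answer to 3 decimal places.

Season position 4 occurs at t = 4, 8, 12 (where T_t is defined).
t=4: T_4 = 4.12500; y_4 − T_4 = 9 − 4.12500 = 4.87500
t=8: T_8 = 1.75000; y_8 − T_8 = 7 − 1.75000 = 5.25000
t=12: T_12 = -0.87500; y_12 − T_12 = 4 − -0.87500 = 4.87500
Mean deviation: (4.87500 + 5.25000 + 4.87500) / 3 = 5.000

5.000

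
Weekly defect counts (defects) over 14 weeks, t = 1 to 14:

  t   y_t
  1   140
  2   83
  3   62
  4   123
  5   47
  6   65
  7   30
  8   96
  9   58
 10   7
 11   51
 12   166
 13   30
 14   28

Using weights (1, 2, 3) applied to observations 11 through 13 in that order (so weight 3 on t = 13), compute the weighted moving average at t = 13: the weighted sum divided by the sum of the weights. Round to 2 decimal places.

78.83

Weighted sum: 1·51 + 2·166 + 3·30 = 51 + 332 + 90 = 473
Weight total: 1 + 2 + 3 = 6
WMA = 473 / 6 = 78.83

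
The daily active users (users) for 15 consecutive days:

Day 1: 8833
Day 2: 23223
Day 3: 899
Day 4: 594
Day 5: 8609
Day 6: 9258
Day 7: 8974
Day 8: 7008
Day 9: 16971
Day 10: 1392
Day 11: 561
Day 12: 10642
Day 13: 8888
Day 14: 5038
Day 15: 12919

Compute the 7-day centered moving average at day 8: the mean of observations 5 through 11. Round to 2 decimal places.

Sum of periods 5–11: 8609 + 9258 + 8974 + 7008 + 16971 + 1392 + 561 = 52773
Divide by 7: 52773 / 7 = 7539.00

7539.00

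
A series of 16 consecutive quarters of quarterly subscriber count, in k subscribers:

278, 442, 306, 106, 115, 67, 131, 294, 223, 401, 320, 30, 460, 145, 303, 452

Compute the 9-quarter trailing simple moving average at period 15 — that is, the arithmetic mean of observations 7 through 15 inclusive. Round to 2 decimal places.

256.33

Sum of periods 7–15: 131 + 294 + 223 + 401 + 320 + 30 + 460 + 145 + 303 = 2307
Divide by 9: 2307 / 9 = 256.33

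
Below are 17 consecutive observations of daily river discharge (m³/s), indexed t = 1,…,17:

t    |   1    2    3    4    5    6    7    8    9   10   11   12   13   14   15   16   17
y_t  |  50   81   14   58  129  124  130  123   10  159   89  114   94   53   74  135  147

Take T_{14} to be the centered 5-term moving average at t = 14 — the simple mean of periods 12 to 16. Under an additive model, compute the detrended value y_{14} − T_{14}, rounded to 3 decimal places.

-41.000

Trend T_14 = (114 + 94 + 53 + 74 + 135) / 5 = 470/5 = 94.00000
Detrended value: 53 − 94.00000 = -41.000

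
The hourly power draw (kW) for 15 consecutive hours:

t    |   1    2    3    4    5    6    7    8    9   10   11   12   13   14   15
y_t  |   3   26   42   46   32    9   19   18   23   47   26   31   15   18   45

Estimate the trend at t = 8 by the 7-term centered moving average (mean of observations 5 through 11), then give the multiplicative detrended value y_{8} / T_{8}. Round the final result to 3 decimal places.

0.724

Trend T_8 = (32 + 9 + 19 + 18 + 23 + 47 + 26) / 7 = 174/7 = 24.85714
Ratio to trend: 18 / 24.85714 = 0.724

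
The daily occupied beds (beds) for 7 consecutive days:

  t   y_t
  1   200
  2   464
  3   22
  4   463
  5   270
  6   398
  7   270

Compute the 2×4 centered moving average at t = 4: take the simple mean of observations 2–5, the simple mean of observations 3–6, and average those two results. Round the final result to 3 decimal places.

296.500

Sum over 2–5: 464 + 22 + 463 + 270 = 1219
Sum over 3–6: 22 + 463 + 270 + 398 = 1153
CMA at t=4 = (1219 + 1153) / (2·4) = 2372 / 8 = 296.500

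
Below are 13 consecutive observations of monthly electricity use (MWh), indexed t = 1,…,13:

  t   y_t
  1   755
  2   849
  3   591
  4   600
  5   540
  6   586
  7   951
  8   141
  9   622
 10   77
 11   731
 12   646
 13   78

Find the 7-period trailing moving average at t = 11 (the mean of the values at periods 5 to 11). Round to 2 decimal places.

521.14

Sum of periods 5–11: 540 + 586 + 951 + 141 + 622 + 77 + 731 = 3648
Divide by 7: 3648 / 7 = 521.14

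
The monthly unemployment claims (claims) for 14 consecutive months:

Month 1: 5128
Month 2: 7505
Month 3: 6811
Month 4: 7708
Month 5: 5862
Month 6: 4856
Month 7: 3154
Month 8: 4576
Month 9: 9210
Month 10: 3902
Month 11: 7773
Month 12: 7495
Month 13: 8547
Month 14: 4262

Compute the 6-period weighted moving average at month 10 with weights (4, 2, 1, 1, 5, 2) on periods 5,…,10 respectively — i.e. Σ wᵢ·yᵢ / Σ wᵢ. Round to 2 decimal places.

6316.27

Weighted sum: 4·5862 + 2·4856 + 1·3154 + 1·4576 + 5·9210 + 2·3902 = 23448 + 9712 + 3154 + 4576 + 46050 + 7804 = 94744
Weight total: 4 + 2 + 1 + 1 + 5 + 2 = 15
WMA = 94744 / 15 = 6316.27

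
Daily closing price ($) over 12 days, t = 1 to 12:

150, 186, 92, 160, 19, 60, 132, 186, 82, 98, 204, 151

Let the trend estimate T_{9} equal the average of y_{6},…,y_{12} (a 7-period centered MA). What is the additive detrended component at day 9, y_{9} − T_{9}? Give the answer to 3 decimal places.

Trend T_9 = (60 + 132 + 186 + 82 + 98 + 204 + 151) / 7 = 913/7 = 130.42857
Detrended value: 82 − 130.42857 = -48.429

-48.429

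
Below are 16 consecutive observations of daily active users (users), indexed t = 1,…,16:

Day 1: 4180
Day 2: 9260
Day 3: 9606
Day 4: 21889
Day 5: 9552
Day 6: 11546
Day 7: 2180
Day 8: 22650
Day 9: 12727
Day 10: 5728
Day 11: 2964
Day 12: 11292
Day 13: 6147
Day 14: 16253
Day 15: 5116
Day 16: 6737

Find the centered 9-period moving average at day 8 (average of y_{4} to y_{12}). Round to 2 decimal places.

Sum of periods 4–12: 21889 + 9552 + 11546 + 2180 + 22650 + 12727 + 5728 + 2964 + 11292 = 100528
Divide by 9: 100528 / 9 = 11169.78

11169.78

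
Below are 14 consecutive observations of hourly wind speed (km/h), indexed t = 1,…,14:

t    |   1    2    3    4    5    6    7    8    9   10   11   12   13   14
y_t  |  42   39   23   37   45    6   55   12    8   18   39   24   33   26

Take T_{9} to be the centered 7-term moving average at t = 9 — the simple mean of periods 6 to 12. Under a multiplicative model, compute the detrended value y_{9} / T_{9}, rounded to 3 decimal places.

Trend T_9 = (6 + 55 + 12 + 8 + 18 + 39 + 24) / 7 = 162/7 = 23.14286
Ratio to trend: 8 / 23.14286 = 0.346

0.346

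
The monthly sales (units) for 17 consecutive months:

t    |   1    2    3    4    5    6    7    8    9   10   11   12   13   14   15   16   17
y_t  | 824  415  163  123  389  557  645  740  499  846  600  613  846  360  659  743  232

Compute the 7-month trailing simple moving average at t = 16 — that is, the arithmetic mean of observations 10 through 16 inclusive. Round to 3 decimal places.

666.714

Sum of periods 10–16: 846 + 600 + 613 + 846 + 360 + 659 + 743 = 4667
Divide by 7: 4667 / 7 = 666.714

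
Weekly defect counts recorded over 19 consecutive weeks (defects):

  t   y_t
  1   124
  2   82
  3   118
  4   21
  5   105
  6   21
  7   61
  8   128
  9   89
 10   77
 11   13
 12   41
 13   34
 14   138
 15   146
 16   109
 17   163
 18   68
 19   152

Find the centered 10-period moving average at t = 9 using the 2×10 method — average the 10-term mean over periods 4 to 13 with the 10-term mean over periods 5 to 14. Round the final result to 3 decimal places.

Sum over 4–13: 21 + 105 + 21 + 61 + 128 + 89 + 77 + 13 + 41 + 34 = 590
Sum over 5–14: 105 + 21 + 61 + 128 + 89 + 77 + 13 + 41 + 34 + 138 = 707
CMA at t=9 = (590 + 707) / (2·10) = 1297 / 20 = 64.850

64.850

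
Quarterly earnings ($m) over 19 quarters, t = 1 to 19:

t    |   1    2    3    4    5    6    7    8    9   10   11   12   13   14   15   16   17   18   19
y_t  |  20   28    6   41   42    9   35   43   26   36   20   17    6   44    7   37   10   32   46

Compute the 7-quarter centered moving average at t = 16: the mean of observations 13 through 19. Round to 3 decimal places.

26.000

Sum of periods 13–19: 6 + 44 + 7 + 37 + 10 + 32 + 46 = 182
Divide by 7: 182 / 7 = 26.000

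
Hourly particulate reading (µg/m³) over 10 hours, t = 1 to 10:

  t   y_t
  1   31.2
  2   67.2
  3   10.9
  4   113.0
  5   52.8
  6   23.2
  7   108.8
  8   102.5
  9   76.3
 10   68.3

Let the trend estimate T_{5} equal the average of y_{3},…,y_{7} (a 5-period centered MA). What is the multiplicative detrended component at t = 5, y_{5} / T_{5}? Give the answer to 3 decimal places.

Trend T_5 = (10.9 + 113.0 + 52.8 + 23.2 + 108.8) / 5 = 308.7/5 = 61.74000
Ratio to trend: 52.8 / 61.74000 = 0.855

0.855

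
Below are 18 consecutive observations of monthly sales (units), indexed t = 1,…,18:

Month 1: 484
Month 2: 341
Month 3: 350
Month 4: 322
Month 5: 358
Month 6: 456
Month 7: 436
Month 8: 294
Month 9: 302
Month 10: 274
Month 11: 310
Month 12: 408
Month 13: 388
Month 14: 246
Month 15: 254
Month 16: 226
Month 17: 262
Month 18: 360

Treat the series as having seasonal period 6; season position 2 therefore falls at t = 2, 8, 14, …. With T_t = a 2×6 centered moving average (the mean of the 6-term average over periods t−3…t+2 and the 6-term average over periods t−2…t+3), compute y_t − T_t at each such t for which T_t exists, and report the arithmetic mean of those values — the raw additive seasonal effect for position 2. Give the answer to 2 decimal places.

-55.33

Season position 2 occurs at t = 8, 14 (where T_t is defined).
t=8: T_8 = 349.3333; y_8 − T_8 = 294 − 349.3333 = -55.3333
t=14: T_14 = 301.3333; y_14 − T_14 = 246 − 301.3333 = -55.3333
Mean deviation: (-55.3333 + -55.3333) / 2 = -55.33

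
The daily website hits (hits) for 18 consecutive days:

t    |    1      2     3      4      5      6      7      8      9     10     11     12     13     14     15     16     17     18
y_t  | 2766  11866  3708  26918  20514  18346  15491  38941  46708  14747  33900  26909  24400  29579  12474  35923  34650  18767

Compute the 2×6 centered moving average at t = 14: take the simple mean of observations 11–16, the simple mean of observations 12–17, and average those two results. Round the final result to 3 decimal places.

Sum over 11–16: 33900 + 26909 + 24400 + 29579 + 12474 + 35923 = 163185
Sum over 12–17: 26909 + 24400 + 29579 + 12474 + 35923 + 34650 = 163935
CMA at t=14 = (163185 + 163935) / (2·6) = 327120 / 12 = 27260.000

27260.000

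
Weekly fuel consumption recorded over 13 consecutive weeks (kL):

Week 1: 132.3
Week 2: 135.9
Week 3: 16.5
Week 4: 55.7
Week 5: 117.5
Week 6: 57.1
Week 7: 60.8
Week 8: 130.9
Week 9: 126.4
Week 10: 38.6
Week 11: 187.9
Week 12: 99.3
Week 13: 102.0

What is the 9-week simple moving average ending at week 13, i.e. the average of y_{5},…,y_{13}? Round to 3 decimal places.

102.278

Sum of periods 5–13: 117.5 + 57.1 + 60.8 + 130.9 + 126.4 + 38.6 + 187.9 + 99.3 + 102.0 = 920.5
Divide by 9: 920.5 / 9 = 102.278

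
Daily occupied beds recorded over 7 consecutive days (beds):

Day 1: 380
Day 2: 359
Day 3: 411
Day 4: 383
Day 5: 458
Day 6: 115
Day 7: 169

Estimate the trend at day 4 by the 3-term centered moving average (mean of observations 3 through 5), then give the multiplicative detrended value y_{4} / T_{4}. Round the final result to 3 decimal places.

0.918

Trend T_4 = (411 + 383 + 458) / 3 = 1252/3 = 417.33333
Ratio to trend: 383 / 417.33333 = 0.918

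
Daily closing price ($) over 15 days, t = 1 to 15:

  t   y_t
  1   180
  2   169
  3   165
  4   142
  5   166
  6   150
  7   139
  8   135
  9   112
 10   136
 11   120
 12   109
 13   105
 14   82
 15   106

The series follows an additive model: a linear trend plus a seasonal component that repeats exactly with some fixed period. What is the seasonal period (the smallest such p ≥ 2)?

First differences y_{t+1} − y_t: -11, -4, -23, 24, -16, -11, -4, -23, 24, -16, -11, -4, …
The difference pattern repeats every 5 terms and not for any smaller step, so p = 5.

5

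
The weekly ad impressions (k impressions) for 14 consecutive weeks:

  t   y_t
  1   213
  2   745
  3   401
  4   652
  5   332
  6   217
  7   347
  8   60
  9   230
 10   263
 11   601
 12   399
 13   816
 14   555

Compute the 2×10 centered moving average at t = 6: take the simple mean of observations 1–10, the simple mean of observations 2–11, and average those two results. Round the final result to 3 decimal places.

Sum over 1–10: 213 + 745 + 401 + 652 + 332 + 217 + 347 + 60 + 230 + 263 = 3460
Sum over 2–11: 745 + 401 + 652 + 332 + 217 + 347 + 60 + 230 + 263 + 601 = 3848
CMA at t=6 = (3460 + 3848) / (2·10) = 7308 / 20 = 365.400

365.400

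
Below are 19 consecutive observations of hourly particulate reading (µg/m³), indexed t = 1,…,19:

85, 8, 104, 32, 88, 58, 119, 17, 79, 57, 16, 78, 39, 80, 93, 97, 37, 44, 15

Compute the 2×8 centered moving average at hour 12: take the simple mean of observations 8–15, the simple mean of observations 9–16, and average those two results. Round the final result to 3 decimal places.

Sum over 8–15: 17 + 79 + 57 + 16 + 78 + 39 + 80 + 93 = 459
Sum over 9–16: 79 + 57 + 16 + 78 + 39 + 80 + 93 + 97 = 539
CMA at t=12 = (459 + 539) / (2·8) = 998 / 16 = 62.375

62.375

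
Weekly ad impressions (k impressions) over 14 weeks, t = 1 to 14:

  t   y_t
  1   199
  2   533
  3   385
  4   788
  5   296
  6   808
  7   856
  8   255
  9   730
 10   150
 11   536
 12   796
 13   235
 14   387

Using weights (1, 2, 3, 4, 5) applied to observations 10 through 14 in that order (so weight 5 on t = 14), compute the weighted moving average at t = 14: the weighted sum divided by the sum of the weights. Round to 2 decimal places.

432.33

Weighted sum: 1·150 + 2·536 + 3·796 + 4·235 + 5·387 = 150 + 1072 + 2388 + 940 + 1935 = 6485
Weight total: 1 + 2 + 3 + 4 + 5 = 15
WMA = 6485 / 15 = 432.33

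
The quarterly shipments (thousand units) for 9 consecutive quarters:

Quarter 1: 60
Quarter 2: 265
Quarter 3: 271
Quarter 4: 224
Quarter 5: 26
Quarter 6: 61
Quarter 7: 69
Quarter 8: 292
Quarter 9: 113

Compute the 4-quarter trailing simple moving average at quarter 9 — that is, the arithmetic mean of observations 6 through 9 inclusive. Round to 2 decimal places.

133.75

Sum of periods 6–9: 61 + 69 + 292 + 113 = 535
Divide by 4: 535 / 4 = 133.75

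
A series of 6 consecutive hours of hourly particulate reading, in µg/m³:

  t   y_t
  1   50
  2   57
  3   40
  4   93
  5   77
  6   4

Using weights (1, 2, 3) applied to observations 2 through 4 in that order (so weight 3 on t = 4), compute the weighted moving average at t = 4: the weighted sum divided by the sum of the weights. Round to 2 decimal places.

69.33

Weighted sum: 1·57 + 2·40 + 3·93 = 57 + 80 + 279 = 416
Weight total: 1 + 2 + 3 = 6
WMA = 416 / 6 = 69.33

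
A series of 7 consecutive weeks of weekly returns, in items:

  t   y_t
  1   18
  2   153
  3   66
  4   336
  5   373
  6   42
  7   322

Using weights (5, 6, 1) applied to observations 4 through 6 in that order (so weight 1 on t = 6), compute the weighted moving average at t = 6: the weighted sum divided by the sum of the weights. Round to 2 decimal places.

330.00

Weighted sum: 5·336 + 6·373 + 1·42 = 1680 + 2238 + 42 = 3960
Weight total: 5 + 6 + 1 = 12
WMA = 3960 / 12 = 330.00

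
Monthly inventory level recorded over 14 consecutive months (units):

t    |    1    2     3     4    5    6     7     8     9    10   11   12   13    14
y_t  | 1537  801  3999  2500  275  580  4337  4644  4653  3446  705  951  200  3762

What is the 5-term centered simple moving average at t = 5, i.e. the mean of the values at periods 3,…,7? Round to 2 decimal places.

2338.20

Sum of periods 3–7: 3999 + 2500 + 275 + 580 + 4337 = 11691
Divide by 5: 11691 / 5 = 2338.20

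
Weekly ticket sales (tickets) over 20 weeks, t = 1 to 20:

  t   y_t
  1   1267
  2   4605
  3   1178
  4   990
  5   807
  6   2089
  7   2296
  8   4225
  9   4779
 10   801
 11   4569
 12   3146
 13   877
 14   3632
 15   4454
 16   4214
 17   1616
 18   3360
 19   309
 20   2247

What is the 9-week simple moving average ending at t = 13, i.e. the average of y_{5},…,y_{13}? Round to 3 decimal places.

2621.000

Sum of periods 5–13: 807 + 2089 + 2296 + 4225 + 4779 + 801 + 4569 + 3146 + 877 = 23589
Divide by 9: 23589 / 9 = 2621.000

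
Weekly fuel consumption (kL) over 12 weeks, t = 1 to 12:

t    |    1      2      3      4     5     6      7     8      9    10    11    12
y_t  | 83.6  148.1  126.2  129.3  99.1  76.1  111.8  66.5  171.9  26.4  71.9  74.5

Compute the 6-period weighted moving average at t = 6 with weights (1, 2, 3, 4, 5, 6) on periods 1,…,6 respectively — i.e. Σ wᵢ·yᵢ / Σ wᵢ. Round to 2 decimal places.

Weighted sum: 1·83.6 + 2·148.1 + 3·126.2 + 4·129.3 + 5·99.1 + 6·76.1 = 83.6 + 296.2 + 378.6 + 517.2 + 495.5 + 456.6 = 2227.7
Weight total: 1 + 2 + 3 + 4 + 5 + 6 = 21
WMA = 2227.7 / 21 = 106.08

106.08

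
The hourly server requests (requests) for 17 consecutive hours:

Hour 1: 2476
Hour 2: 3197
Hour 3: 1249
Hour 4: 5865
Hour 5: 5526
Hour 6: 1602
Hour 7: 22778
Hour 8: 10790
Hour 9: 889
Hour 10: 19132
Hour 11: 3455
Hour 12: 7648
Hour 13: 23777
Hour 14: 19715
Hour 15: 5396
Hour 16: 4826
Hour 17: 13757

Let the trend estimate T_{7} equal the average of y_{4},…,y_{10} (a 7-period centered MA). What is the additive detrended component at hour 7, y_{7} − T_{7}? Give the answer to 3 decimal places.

Trend T_7 = (5865 + 5526 + 1602 + 22778 + 10790 + 889 + 19132) / 7 = 66582/7 = 9511.71429
Detrended value: 22778 − 9511.71429 = 13266.286

13266.286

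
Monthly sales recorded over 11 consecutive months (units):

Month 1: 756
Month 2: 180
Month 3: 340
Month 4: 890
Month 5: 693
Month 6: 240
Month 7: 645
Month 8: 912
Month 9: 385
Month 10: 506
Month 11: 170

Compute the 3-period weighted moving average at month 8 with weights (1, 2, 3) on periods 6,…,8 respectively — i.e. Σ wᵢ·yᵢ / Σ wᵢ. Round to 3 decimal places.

711.000

Weighted sum: 1·240 + 2·645 + 3·912 = 240 + 1290 + 2736 = 4266
Weight total: 1 + 2 + 3 = 6
WMA = 4266 / 6 = 711.000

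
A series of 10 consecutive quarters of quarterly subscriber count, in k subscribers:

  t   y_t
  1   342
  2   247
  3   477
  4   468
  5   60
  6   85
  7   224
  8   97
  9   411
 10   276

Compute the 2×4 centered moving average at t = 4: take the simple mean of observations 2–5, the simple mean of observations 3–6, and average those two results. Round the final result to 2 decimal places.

292.75

Sum over 2–5: 247 + 477 + 468 + 60 = 1252
Sum over 3–6: 477 + 468 + 60 + 85 = 1090
CMA at t=4 = (1252 + 1090) / (2·4) = 2342 / 8 = 292.75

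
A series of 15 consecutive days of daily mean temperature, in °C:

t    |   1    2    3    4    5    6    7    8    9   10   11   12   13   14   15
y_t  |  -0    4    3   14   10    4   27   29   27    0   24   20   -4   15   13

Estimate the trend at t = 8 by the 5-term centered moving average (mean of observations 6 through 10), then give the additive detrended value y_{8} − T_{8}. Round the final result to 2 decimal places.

Trend T_8 = (4 + 27 + 29 + 27 + 0) / 5 = 87/5 = 17.4000
Detrended value: 29 − 17.4000 = 11.60

11.60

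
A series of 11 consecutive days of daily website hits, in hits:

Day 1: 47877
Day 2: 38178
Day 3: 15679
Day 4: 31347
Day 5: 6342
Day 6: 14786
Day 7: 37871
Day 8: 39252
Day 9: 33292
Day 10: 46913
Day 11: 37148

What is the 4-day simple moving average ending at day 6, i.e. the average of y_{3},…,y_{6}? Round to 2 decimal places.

Sum of periods 3–6: 15679 + 31347 + 6342 + 14786 = 68154
Divide by 4: 68154 / 4 = 17038.50

17038.50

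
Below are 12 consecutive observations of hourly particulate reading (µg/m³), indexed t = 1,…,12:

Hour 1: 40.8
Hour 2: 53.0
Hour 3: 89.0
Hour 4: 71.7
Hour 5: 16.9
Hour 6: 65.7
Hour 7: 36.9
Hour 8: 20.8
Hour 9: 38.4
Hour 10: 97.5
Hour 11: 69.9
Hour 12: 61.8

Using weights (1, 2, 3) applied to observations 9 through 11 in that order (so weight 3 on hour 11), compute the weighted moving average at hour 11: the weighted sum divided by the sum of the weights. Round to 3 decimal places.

73.850

Weighted sum: 1·38.4 + 2·97.5 + 3·69.9 = 38.4 + 195.0 + 209.7 = 443.1
Weight total: 1 + 2 + 3 = 6
WMA = 443.1 / 6 = 73.850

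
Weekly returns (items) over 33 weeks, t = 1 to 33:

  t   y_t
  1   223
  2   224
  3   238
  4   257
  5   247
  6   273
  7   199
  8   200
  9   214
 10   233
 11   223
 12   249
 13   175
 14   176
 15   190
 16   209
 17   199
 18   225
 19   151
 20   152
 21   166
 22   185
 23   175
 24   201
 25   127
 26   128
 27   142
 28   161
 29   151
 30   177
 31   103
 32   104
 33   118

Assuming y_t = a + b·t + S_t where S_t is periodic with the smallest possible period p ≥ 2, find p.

First differences y_{t+1} − y_t: 1, 14, 19, -10, 26, -74, 1, 14, 19, -10, 26, -74, 1, 14, …
The difference pattern repeats every 6 terms and not for any smaller step, so p = 6.

6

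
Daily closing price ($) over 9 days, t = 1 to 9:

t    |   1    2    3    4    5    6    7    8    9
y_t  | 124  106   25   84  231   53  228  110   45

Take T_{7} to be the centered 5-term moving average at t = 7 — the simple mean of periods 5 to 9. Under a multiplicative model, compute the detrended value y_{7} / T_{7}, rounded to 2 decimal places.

Trend T_7 = (231 + 53 + 228 + 110 + 45) / 5 = 667/5 = 133.4000
Ratio to trend: 228 / 133.4000 = 1.71

1.71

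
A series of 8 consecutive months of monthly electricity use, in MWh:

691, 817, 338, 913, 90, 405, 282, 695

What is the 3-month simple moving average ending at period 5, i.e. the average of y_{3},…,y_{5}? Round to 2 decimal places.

Sum of periods 3–5: 338 + 913 + 90 = 1341
Divide by 3: 1341 / 3 = 447.00

447.00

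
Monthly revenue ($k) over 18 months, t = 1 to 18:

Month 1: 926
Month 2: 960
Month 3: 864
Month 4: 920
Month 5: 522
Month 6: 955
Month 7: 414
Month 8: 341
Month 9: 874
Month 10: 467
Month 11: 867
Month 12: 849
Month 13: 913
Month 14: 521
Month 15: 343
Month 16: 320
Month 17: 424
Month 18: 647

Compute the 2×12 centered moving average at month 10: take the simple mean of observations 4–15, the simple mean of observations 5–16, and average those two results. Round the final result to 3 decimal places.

640.500

Sum over 4–15: 920 + 522 + 955 + 414 + 341 + 874 + 467 + 867 + 849 + 913 + 521 + 343 = 7986
Sum over 5–16: 522 + 955 + 414 + 341 + 874 + 467 + 867 + 849 + 913 + 521 + 343 + 320 = 7386
CMA at t=10 = (7986 + 7386) / (2·12) = 15372 / 24 = 640.500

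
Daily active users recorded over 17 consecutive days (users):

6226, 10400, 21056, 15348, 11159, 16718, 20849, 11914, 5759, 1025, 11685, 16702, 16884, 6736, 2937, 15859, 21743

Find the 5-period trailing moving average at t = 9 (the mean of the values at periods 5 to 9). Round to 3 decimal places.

Sum of periods 5–9: 11159 + 16718 + 20849 + 11914 + 5759 = 66399
Divide by 5: 66399 / 5 = 13279.800

13279.800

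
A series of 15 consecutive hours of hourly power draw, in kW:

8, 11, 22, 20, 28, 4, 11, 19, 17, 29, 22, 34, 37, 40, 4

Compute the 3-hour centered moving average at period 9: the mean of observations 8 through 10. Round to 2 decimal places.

Sum of periods 8–10: 19 + 17 + 29 = 65
Divide by 3: 65 / 3 = 21.67

21.67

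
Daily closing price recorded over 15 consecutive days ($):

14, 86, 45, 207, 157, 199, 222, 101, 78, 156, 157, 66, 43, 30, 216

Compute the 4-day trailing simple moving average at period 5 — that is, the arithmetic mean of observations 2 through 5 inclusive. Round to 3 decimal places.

123.750

Sum of periods 2–5: 86 + 45 + 207 + 157 = 495
Divide by 4: 495 / 4 = 123.750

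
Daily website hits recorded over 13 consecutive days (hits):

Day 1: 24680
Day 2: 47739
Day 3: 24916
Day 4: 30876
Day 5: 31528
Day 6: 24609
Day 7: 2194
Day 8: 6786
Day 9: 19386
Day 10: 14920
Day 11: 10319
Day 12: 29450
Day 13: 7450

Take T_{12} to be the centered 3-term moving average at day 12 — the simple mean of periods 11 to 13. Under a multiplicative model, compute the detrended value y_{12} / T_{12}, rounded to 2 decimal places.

Trend T_12 = (10319 + 29450 + 7450) / 3 = 47219/3 = 15739.6667
Ratio to trend: 29450 / 15739.6667 = 1.87

1.87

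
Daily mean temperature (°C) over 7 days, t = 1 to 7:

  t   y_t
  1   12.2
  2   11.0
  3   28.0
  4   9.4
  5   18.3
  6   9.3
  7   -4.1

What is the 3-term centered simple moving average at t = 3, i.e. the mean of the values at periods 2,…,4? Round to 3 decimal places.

Sum of periods 2–4: 11.0 + 28.0 + 9.4 = 48.4
Divide by 3: 48.4 / 3 = 16.133

16.133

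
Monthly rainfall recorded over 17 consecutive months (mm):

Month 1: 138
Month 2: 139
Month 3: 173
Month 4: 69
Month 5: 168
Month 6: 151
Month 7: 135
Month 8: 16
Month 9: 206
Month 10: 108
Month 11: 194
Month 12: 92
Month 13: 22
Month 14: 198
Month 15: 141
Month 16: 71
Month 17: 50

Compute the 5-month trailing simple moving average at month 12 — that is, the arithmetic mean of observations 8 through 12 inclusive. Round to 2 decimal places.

123.20

Sum of periods 8–12: 16 + 206 + 108 + 194 + 92 = 616
Divide by 5: 616 / 5 = 123.20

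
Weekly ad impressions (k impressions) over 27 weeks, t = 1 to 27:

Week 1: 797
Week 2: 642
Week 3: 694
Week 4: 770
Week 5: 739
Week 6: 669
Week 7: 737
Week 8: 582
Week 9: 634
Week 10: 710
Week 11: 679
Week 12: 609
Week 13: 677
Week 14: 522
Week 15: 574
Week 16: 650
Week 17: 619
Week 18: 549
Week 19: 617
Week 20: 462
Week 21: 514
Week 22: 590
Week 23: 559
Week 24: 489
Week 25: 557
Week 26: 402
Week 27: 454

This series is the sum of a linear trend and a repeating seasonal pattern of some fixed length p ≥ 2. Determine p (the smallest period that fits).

6

First differences y_{t+1} − y_t: -155, 52, 76, -31, -70, 68, -155, 52, 76, -31, -70, 68, -155, 52, …
The difference pattern repeats every 6 terms and not for any smaller step, so p = 6.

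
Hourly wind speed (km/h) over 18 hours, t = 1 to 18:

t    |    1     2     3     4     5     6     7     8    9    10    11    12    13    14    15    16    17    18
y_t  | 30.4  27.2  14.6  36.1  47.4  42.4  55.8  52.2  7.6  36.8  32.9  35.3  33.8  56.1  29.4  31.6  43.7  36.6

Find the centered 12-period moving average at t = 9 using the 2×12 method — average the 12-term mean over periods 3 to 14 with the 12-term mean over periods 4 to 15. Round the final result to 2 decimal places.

38.20

Sum over 3–14: 14.6 + 36.1 + 47.4 + 42.4 + 55.8 + 52.2 + 7.6 + 36.8 + 32.9 + 35.3 + 33.8 + 56.1 = 451.0
Sum over 4–15: 36.1 + 47.4 + 42.4 + 55.8 + 52.2 + 7.6 + 36.8 + 32.9 + 35.3 + 33.8 + 56.1 + 29.4 = 465.8
CMA at t=9 = (451.0 + 465.8) / (2·12) = 916.8 / 24 = 38.20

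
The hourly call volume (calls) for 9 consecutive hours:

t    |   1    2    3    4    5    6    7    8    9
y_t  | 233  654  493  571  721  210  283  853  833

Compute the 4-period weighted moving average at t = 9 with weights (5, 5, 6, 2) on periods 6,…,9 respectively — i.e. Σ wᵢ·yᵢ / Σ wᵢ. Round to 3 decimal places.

Weighted sum: 5·210 + 5·283 + 6·853 + 2·833 = 1050 + 1415 + 5118 + 1666 = 9249
Weight total: 5 + 5 + 6 + 2 = 18
WMA = 9249 / 18 = 513.833

513.833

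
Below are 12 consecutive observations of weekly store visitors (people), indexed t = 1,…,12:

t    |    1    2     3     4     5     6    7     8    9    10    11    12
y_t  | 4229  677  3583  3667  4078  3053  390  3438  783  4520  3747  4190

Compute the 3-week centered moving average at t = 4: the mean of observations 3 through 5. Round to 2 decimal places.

3776.00

Sum of periods 3–5: 3583 + 3667 + 4078 = 11328
Divide by 3: 11328 / 3 = 3776.00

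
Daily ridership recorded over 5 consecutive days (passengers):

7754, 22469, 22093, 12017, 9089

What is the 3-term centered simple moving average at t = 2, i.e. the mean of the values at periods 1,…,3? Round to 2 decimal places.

Sum of periods 1–3: 7754 + 22469 + 22093 = 52316
Divide by 3: 52316 / 3 = 17438.67

17438.67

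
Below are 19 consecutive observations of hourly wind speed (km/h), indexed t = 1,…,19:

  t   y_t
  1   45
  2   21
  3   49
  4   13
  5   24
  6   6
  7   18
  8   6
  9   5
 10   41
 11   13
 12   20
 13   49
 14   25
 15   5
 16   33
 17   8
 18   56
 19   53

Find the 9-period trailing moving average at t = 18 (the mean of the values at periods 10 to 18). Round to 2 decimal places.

27.78

Sum of periods 10–18: 41 + 13 + 20 + 49 + 25 + 5 + 33 + 8 + 56 = 250
Divide by 9: 250 / 9 = 27.78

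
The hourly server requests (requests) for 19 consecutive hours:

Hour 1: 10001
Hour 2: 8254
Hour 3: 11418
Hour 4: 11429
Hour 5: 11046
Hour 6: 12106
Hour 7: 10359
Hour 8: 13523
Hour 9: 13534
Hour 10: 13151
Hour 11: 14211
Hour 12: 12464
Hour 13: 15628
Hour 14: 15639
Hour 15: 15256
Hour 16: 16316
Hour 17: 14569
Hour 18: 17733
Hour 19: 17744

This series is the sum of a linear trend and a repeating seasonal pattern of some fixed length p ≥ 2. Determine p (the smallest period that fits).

5

First differences y_{t+1} − y_t: -1747, 3164, 11, -383, 1060, -1747, 3164, 11, -383, 1060, -1747, 3164, …
The difference pattern repeats every 5 terms and not for any smaller step, so p = 5.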